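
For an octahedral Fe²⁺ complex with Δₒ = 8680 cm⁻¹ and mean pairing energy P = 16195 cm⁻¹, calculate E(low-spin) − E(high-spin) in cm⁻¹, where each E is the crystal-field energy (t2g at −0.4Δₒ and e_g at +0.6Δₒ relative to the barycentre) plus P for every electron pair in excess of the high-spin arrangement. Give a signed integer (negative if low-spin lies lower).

Fe²⁺: group 8, so d-count = 8 − 2 = 6.
High-spin d⁶ fills as t2g^4 e_g^2 with CFSE 4(−0.4) + 2(+0.6) = -0.4Δₒ = -3472 cm⁻¹.
Low-spin: t2g^6 e_g^0, orbital CFSE = -2.4Δₒ = -20832 cm⁻¹; plus 2 excess pairs × P = +32390 cm⁻¹; total 11558 cm⁻¹.
Thus E(LS) − E(HS) = 15030 cm⁻¹.

15030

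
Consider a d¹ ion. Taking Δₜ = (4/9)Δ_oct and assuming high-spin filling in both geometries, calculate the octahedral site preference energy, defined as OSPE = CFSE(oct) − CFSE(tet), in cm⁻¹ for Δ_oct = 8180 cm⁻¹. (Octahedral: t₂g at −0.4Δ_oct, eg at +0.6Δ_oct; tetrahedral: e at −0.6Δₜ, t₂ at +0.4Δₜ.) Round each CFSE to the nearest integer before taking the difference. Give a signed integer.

-1091

In an octahedral site d¹ (HS) is t2g^1 e_g^0, giving CFSE(oct) = -0.4Δ_oct = -3272 cm⁻¹.
Tetrahedral: e^1 t2^0, CFSE = 1(−0.6) + 0(+0.4) = -0.6Δₜ = -0.6 × (4/9) × 8180 = -2181 cm⁻¹.
OSPE = CFSE(oct) − CFSE(tet) = -3272 − (-2181) = -1091 cm⁻¹.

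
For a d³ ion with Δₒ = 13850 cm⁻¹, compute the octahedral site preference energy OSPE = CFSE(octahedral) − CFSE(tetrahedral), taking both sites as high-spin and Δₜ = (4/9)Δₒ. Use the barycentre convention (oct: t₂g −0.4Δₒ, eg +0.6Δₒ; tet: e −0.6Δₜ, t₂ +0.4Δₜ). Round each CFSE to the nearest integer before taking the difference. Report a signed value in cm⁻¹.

-11696

Octahedral high-spin t₂g³ eg⁰: CFSE = -1.2 × 13850 = -16620 cm⁻¹.
In a tetrahedral site the filling is e² t₂¹: CFSE(tet) = -0.8Δₜ = -0.8 × (4/9)(13850) = -4924 cm⁻¹.
Subtracting, OSPE = -16620 − (-4924) = -11696 cm⁻¹.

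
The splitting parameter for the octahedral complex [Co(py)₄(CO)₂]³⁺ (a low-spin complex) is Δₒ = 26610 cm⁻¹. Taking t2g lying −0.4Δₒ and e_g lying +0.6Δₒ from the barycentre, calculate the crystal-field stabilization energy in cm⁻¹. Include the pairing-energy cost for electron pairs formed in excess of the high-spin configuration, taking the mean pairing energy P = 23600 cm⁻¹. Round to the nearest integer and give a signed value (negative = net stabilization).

Ligand charges: 4×(+0) from py and 2×(+0) from CO sum to +0; with overall charge +3, Co is +3.
Group 9 minus oxidation state +3 gives a d⁶ configuration for Co³⁺.
The d⁶ electrons fill as t2g^6 e_g^0.
CFSE(orbital) = 6×(-0.4Δₒ) + 0×(0.6Δₒ) = -2.4Δₒ; with Δₒ = 26610 cm⁻¹ that is -63864 cm⁻¹.
Pairing penalty: 3 pairs vs 1 in the high-spin reference → 2 extra × P = 47200 cm⁻¹.
Net CFSE = -63864 + 47200 = -16664 cm⁻¹.

-16664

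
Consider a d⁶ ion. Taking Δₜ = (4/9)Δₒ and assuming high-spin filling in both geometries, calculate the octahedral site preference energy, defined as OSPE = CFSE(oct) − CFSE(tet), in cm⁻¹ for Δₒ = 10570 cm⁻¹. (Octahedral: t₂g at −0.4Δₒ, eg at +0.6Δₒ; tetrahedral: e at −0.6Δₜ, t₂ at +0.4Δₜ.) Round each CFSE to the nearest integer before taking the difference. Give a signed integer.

-1409

Octahedral high-spin t₂g⁴ eg²: CFSE = -0.4 × 10570 = -4228 cm⁻¹.
Tetrahedral: e³ t₂³, CFSE = 3(−0.6) + 3(+0.4) = -0.6Δₜ = -0.6 × (4/9) × 10570 = -2819 cm⁻¹.
OSPE = -4228 − (-2819) = -1409 cm⁻¹.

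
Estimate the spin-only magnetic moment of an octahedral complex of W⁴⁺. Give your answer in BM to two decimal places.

2.83 BM

W sits in group 6; removing 4 electrons leaves W⁴⁺ with 6 − 4 = 2 d electrons.
Configuration: t2g^2 e_g^0 → 2 unpaired electrons.
μ(spin-only) = √[2(2+2)] = √8 ≈ 2.83 BM.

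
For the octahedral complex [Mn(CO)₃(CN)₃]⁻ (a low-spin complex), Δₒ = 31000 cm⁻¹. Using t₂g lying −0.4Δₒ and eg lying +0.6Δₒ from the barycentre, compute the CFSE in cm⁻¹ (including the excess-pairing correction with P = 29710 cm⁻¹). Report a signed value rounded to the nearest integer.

-2580

Ligand charges: 3×(+0) from CO and 3×(-1) from CN⁻ sum to -3; with overall charge -1, Mn is +2.
Mn sits in group 7; removing 2 electrons leaves Mn²⁺ with 7 − 2 = 5 d electrons.
Electron filling gives t₂g⁵ eg⁰.
Orbital CFSE = 5(-0.4) + 0(0.6) = -2.0Δₒ = -2.0 × 31000 = -62000 cm⁻¹.
Relative to high-spin t₂g³ eg² (0 paired), the low-spin configuration has 2 additional pairs, contributing +2 × 29710 = +59420 cm⁻¹.
Combining: -62000 + 59420 = -2580 cm⁻¹.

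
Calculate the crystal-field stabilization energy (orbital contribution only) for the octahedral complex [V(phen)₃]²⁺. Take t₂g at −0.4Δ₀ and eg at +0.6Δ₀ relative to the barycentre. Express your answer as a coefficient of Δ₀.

phen is neutral, so the +2 overall charge sits on V: oxidation state +2.
Group 5 minus oxidation state +2 gives a d³ configuration for V²⁺.
Configuration: t₂g³ eg⁰.
CFSE = 3(-0.4Δ₀) + 0(0.6Δ₀) = -1.2Δ₀ + 0.0Δ₀ = -1.2Δ₀.

-1.2 Δ₀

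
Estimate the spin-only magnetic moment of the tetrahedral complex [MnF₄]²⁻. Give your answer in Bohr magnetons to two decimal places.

5.92 Bohr magnetons

Each F⁻ contributes -1; 4 × (-1) = -4. With overall charge -2, Mn is in the +2 oxidation state.
Group 7 minus oxidation state +2 gives a d⁵ configuration for Mn²⁺.
With tetrahedral geometry the complex is necessarily high-spin.
Configuration: e^2 t2^3 → 5 unpaired electrons.
μ(spin-only) = √[5(5+2)] = √35 ≈ 5.92 Bohr magnetons.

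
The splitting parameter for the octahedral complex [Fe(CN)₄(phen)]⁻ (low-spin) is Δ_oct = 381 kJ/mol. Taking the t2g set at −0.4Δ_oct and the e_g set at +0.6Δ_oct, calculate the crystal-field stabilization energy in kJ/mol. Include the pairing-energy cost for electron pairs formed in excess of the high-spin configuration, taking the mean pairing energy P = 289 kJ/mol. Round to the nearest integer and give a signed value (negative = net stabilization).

Ligand charges: 4×(-1) from CN⁻ and 1×(+0) from phen sum to -4; with overall charge -1, Fe is +3.
Group 8 minus oxidation state +3 gives a d⁵ configuration for Fe³⁺.
The d⁵ electrons fill as t2g^5 e_g^0.
CFSE(orbital) = 5×(-0.4Δ_oct) + 0×(0.6Δ_oct) = -2.0Δ_oct; with Δ_oct = 381 kJ/mol that is -762 kJ/mol.
Relative to high-spin t2g^3 e_g^2 (0 paired), the low-spin configuration has 2 additional pairs, contributing +2 × 289 = +578 kJ/mol.
Overall CFSE = -762 + 578 = -184 kJ/mol.

-184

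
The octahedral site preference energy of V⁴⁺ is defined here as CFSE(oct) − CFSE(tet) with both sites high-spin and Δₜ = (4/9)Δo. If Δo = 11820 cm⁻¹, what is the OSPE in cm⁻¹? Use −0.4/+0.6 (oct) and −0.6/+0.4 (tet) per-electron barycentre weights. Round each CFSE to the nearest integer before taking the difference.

-1576

Group 5 minus oxidation state +4 gives a d¹ configuration for V⁴⁺.
Octahedral (high-spin): t2g^1 e_g^0, CFSE = 1(−0.4) + 0(+0.6) = -0.4Δo = -0.4 × 11820 = -4728 cm⁻¹.
In a tetrahedral site the filling is e^1 t2^0: CFSE(tet) = -0.6Δₜ = -0.6 × (4/9)(11820) = -3152 cm⁻¹.
OSPE = CFSE(oct) − CFSE(tet) = -4728 − (-3152) = -1576 cm⁻¹.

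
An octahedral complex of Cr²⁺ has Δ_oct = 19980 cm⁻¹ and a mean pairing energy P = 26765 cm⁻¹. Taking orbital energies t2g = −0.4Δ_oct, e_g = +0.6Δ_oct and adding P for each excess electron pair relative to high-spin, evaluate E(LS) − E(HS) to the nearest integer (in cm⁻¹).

6785

Group 6 minus oxidation state +2 gives a d⁴ configuration for Cr²⁺.
High-spin: t2g^3 e_g^1, CFSE = -0.6Δ_oct = -11988 cm⁻¹.
Low-spin: t2g^4 e_g^0, orbital CFSE = -1.6Δ_oct = -31968 cm⁻¹; plus 1 excess pair × P = +26765 cm⁻¹; total -5203 cm⁻¹.
The difference is -5203 − (-11988) = 6785 cm⁻¹, so high-spin lies lower.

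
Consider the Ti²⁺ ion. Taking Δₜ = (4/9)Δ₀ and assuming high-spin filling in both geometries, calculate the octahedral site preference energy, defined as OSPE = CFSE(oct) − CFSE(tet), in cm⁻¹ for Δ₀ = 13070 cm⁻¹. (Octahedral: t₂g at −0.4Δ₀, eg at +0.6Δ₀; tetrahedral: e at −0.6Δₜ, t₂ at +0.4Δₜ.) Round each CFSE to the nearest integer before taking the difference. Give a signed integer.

-3485

Ti sits in group 4; removing 2 electrons leaves Ti²⁺ with 4 − 2 = 2 d electrons.
In an octahedral site d² (HS) is t₂g² eg⁰, giving CFSE(oct) = -0.8Δ₀ = -10456 cm⁻¹.
Tetrahedral: e² t₂⁰, CFSE = 2(−0.6) + 0(+0.4) = -1.2Δₜ = -1.2 × (4/9) × 13070 = -6971 cm⁻¹.
OSPE = -10456 − (-6971) = -3485 cm⁻¹.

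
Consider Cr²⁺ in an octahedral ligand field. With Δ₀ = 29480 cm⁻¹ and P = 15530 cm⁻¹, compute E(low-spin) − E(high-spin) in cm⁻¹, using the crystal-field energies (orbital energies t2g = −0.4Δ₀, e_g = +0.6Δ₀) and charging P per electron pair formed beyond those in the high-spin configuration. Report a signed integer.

-13950

Group 6 minus oxidation state +2 gives a d⁴ configuration for Cr²⁺.
High-spin: t2g^3 e_g^1, CFSE = -0.6Δ₀ = -17688 cm⁻¹.
Low-spin: t2g^4 e_g^0, orbital CFSE = -1.6Δ₀ = -47168 cm⁻¹; plus 1 excess pair × P = +15530 cm⁻¹; total -31638 cm⁻¹.
The difference is -31638 − (-17688) = -13950 cm⁻¹, so low-spin lies lower.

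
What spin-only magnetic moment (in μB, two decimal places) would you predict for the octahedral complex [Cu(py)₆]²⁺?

py is neutral, so the +2 overall charge sits on Cu: oxidation state +2.
Cu sits in group 11; removing 2 electrons leaves Cu²⁺ with 11 − 2 = 9 d electrons.
For octahedral d⁹ the high- and low-spin configurations coincide.
Configuration: t2g^6 e_g^3 → 1 unpaired electron.
μ(spin-only) = √[1(1+2)] = √3 ≈ 1.73 μB.

1.73 μB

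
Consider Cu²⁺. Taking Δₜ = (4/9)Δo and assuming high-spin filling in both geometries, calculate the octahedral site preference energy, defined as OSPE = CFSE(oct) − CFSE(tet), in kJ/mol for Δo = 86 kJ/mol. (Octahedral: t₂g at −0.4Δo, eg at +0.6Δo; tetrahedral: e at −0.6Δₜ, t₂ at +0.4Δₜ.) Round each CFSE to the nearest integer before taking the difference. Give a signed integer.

-37

Cu²⁺: group 11, so d-count = 11 − 2 = 9.
Octahedral (high-spin): t₂g⁶ eg³, CFSE = 6(−0.4) + 3(+0.6) = -0.6Δo = -0.6 × 86 = -52 kJ/mol.
Tetrahedral e⁴ t₂⁵ gives -0.4Δₜ = -0.4 × (4/9) × 86 = -15 kJ/mol.
Subtracting, OSPE = -52 − (-15) = -37 kJ/mol.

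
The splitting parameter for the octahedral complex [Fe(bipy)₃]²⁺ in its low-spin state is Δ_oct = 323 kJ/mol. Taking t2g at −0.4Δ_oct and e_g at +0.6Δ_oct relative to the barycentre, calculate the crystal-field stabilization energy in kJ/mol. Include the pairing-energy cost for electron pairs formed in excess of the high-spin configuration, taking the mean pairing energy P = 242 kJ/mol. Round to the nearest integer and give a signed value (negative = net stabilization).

-291

bipy is neutral, so the +2 overall charge sits on Fe: oxidation state +2.
Fe is in group 8, so Fe²⁺ is d⁶ (8 − 2 = 6).
Electron filling gives t2g^6 e_g^0.
Orbital CFSE = 6(-0.4) + 0(0.6) = -2.4Δ_oct = -2.4 × 323 = -775 kJ/mol.
High-spin d⁶ would be t2g^4 e_g^2 with 1 pair; low-spin has 3, so 2 excess pairs cost +2P = +484 kJ/mol.
Net CFSE = -775 + 484 = -291 kJ/mol.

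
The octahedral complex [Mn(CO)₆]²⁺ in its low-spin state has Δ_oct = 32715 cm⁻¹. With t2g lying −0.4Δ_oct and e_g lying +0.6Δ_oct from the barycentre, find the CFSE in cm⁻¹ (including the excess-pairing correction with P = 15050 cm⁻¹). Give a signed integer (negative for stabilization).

-35330

CO is neutral, so the +2 overall charge sits on Mn: oxidation state +2.
Group 7 minus oxidation state +2 gives a d⁵ configuration for Mn²⁺.
Configuration: t2g^5 e_g^0.
The orbital stabilization is -2.0Δ_oct = -2.0 × 32715 = -65430 cm⁻¹.
Pairing penalty: 2 pairs vs 0 in the high-spin reference → 2 extra × P = 30100 cm⁻¹.
Overall CFSE = -65430 + 30100 = -35330 cm⁻¹.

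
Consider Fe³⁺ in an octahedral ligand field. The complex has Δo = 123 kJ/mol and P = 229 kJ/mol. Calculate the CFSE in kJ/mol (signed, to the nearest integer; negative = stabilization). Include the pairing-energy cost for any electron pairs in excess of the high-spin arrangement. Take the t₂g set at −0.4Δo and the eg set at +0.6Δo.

0

Fe sits in group 8; removing 3 electrons leaves Fe³⁺ with 8 − 3 = 5 d electrons.
Δo < P, so pairing is avoided: the ground state is high-spin.
Filling d⁵ accordingly: t₂g³ eg².
Orbital CFSE = 0.0Δo = 0.0 × 123 = 0 kJ/mol.
High-spin has no excess pairs, so no pairing correction applies.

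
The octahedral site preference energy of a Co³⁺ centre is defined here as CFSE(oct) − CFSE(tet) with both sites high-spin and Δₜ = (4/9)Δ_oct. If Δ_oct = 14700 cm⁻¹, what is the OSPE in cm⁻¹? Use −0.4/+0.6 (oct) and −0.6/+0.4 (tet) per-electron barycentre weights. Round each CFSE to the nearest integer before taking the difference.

Group 9 minus oxidation state +3 gives a d⁶ configuration for Co³⁺.
Octahedral (high-spin): t₂g⁴ eg², CFSE = 4(−0.4) + 2(+0.6) = -0.4Δ_oct = -0.4 × 14700 = -5880 cm⁻¹.
Tetrahedral e³ t₂³ gives -0.6Δₜ = -0.6 × (4/9) × 14700 = -3920 cm⁻¹.
Subtracting, OSPE = -5880 − (-3920) = -1960 cm⁻¹.

-1960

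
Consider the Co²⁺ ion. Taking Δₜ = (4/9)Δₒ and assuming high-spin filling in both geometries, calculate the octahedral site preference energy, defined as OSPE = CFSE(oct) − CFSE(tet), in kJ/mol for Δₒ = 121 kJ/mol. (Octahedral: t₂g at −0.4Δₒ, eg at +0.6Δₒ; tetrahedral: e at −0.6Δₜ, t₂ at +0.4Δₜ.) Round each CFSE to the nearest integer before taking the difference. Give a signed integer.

Co sits in group 9; removing 2 electrons leaves Co²⁺ with 9 − 2 = 7 d electrons.
Octahedral (high-spin): t2g^5 e_g^2, CFSE = 5(−0.4) + 2(+0.6) = -0.8Δₒ = -0.8 × 121 = -97 kJ/mol.
Tetrahedral e^4 t2^3 gives -1.2Δₜ = -1.2 × (4/9) × 121 = -65 kJ/mol.
OSPE = CFSE(oct) − CFSE(tet) = -97 − (-65) = -32 kJ/mol.

-32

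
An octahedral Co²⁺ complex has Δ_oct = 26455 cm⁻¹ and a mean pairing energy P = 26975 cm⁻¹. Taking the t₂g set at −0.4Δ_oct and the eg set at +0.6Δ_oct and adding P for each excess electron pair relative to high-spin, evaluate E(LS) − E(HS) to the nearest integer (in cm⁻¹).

Co²⁺: group 9, so d-count = 9 − 2 = 7.
In the high-spin limit (t₂g⁵ eg²) the orbital term is -0.8Δ_oct = -21164 cm⁻¹, with no excess pairing.
For low-spin the configuration is t₂g⁶ eg¹: orbital energy -1.8 × 26455 = -47619 cm⁻¹, and 1 additional pair relative to high-spin adds 26975 cm⁻¹, giving -20644 cm⁻¹.
E(LS) − E(HS) = -20644 − (-21164) = 520 cm⁻¹.

520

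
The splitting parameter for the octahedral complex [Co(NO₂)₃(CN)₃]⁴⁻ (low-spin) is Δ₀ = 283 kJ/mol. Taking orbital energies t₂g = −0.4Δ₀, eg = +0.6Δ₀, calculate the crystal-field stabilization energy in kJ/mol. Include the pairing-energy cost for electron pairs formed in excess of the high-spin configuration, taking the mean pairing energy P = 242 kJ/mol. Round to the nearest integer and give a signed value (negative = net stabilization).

Ligand charges: 3×(-1) from NO₂⁻ and 3×(-1) from CN⁻ sum to -6; with overall charge -4, Co is +2.
Group 9 minus oxidation state +2 gives a d⁷ configuration for Co²⁺.
Electron filling gives t₂g⁶ eg¹.
CFSE(orbital) = 6×(-0.4Δ₀) + 1×(0.6Δ₀) = -1.8Δ₀; with Δ₀ = 283 kJ/mol that is -509 kJ/mol.
Pairing penalty: 3 pairs vs 2 in the high-spin reference → 1 extra × P = 242 kJ/mol.
Net CFSE = -509 + 242 = -267 kJ/mol.

-267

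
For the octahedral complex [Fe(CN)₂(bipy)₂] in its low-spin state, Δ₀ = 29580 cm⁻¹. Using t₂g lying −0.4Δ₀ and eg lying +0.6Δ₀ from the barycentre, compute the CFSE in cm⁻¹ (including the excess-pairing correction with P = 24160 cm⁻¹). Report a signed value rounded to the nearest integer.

-22672

Ligand charges: 2×(-1) from CN⁻ and 2×(+0) from bipy sum to -2; with overall charge +0, Fe is +2.
Fe is in group 8, so Fe²⁺ is d⁶ (8 − 2 = 6).
Configuration: t₂g⁶ eg⁰.
CFSE(orbital) = 6×(-0.4Δ₀) + 0×(0.6Δ₀) = -2.4Δ₀; with Δ₀ = 29580 cm⁻¹ that is -70992 cm⁻¹.
Relative to high-spin t₂g⁴ eg² (1 paired), the low-spin configuration has 2 additional pairs, contributing +2 × 24160 = +48320 cm⁻¹.
Combining: -70992 + 48320 = -22672 cm⁻¹.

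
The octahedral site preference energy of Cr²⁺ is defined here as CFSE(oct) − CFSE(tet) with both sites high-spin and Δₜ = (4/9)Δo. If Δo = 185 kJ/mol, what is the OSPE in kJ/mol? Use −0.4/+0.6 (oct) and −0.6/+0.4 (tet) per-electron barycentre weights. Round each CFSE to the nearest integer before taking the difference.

Group 6 minus oxidation state +2 gives a d⁴ configuration for Cr²⁺.
Octahedral high-spin t2g^3 e_g^1: CFSE = -0.6 × 185 = -111 kJ/mol.
Tetrahedral e^2 t2^2 gives -0.4Δₜ = -0.4 × (4/9) × 185 = -33 kJ/mol.
OSPE = CFSE(oct) − CFSE(tet) = -111 − (-33) = -78 kJ/mol.

-78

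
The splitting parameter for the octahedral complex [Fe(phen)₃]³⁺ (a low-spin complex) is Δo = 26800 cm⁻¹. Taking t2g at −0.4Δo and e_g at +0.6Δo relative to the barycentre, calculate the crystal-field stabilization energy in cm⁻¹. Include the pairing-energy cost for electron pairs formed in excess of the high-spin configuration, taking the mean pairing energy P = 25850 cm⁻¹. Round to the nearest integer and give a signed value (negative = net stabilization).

-1900

phen is neutral, so the +3 overall charge sits on Fe: oxidation state +3.
Fe³⁺: group 8, so d-count = 8 − 3 = 5.
Electron filling gives t2g^5 e_g^0.
Orbital CFSE = 5(-0.4) + 0(0.6) = -2.0Δo = -2.0 × 26800 = -53600 cm⁻¹.
Relative to high-spin t2g^3 e_g^2 (0 paired), the low-spin configuration has 2 additional pairs, contributing +2 × 25850 = +51700 cm⁻¹.
Overall CFSE = -53600 + 51700 = -1900 cm⁻¹.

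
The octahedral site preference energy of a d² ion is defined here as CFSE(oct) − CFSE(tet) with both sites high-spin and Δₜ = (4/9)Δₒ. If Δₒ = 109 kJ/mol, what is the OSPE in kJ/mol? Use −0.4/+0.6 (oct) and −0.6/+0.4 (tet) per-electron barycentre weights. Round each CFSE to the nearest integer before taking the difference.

Octahedral (high-spin): t₂g² eg⁰, CFSE = 2(−0.4) + 0(+0.6) = -0.8Δₒ = -0.8 × 109 = -87 kJ/mol.
Tetrahedral: e² t₂⁰, CFSE = 2(−0.6) + 0(+0.4) = -1.2Δₜ = -1.2 × (4/9) × 109 = -58 kJ/mol.
Subtracting, OSPE = -87 − (-58) = -29 kJ/mol.

-29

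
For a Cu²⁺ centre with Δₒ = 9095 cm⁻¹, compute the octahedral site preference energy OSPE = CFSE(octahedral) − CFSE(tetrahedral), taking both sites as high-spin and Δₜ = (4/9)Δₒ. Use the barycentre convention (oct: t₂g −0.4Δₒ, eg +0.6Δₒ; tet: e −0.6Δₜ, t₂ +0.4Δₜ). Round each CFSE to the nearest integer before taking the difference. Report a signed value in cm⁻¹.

Cu is in group 11, so Cu²⁺ is d⁹ (11 − 2 = 9).
Octahedral (high-spin): t₂g⁶ eg³, CFSE = 6(−0.4) + 3(+0.6) = -0.6Δₒ = -0.6 × 9095 = -5457 cm⁻¹.
Tetrahedral: e⁴ t₂⁵, CFSE = 4(−0.6) + 5(+0.4) = -0.4Δₜ = -0.4 × (4/9) × 9095 = -1617 cm⁻¹.
OSPE = -5457 − (-1617) = -3840 cm⁻¹.

-3840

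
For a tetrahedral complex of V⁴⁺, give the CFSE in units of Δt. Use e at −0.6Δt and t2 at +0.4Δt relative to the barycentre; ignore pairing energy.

-0.6 Δt

V is in group 5, so V⁴⁺ is d¹ (5 − 4 = 1).
Tetrahedral splitting is small, so the complex is high-spin.
Configuration: e^1 t2^0.
CFSE = 1(-0.6Δt) + 0(0.4Δt) = -0.6Δt + 0.0Δt = -0.6Δt.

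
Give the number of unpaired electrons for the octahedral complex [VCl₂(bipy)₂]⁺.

2

Ligand charges: 2×(-1) from Cl⁻ and 2×(+0) from bipy sum to -2; with overall charge +1, V is +3.
V sits in group 5; removing 3 electrons leaves V³⁺ with 5 − 3 = 2 d electrons.
Configuration: t₂g² eg⁰, giving 2 unpaired electrons.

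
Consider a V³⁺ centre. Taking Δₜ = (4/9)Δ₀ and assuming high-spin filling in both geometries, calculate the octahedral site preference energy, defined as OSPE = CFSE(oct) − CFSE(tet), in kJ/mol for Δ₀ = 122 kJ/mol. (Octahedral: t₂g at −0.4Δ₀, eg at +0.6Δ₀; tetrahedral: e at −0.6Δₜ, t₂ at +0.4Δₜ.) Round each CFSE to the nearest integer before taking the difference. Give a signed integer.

-33

V is in group 5, so V³⁺ is d² (5 − 3 = 2).
Octahedral (high-spin): t₂g² eg⁰, CFSE = 2(−0.4) + 0(+0.6) = -0.8Δ₀ = -0.8 × 122 = -98 kJ/mol.
Tetrahedral: e² t₂⁰, CFSE = 2(−0.6) + 0(+0.4) = -1.2Δₜ = -1.2 × (4/9) × 122 = -65 kJ/mol.
Subtracting, OSPE = -98 − (-65) = -33 kJ/mol.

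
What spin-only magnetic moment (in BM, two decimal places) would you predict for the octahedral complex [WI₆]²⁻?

Each I⁻ contributes -1; 6 × (-1) = -6. With overall charge -2, W is in the +4 oxidation state.
Group 6 minus oxidation state +4 gives a d² configuration for W⁴⁺.
Configuration: t₂g² eg⁰ → 2 unpaired electrons.
μ(spin-only) = √[2(2+2)] = √8 ≈ 2.83 BM.

2.83 BM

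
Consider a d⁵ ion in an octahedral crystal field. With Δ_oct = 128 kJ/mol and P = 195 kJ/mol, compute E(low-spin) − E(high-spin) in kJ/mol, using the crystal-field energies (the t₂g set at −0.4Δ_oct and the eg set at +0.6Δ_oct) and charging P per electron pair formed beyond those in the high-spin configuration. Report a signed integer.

High-spin d⁵ fills as t₂g³ eg² with CFSE 3(−0.4) + 2(+0.6) = 0.0Δ_oct = 0 kJ/mol.
Low-spin: t₂g⁵ eg⁰, orbital CFSE = -2.0Δ_oct = -256 kJ/mol; plus 2 excess pairs × P = +390 kJ/mol; total 134 kJ/mol.
The difference is 134 − (0) = 134 kJ/mol, so high-spin lies lower.

134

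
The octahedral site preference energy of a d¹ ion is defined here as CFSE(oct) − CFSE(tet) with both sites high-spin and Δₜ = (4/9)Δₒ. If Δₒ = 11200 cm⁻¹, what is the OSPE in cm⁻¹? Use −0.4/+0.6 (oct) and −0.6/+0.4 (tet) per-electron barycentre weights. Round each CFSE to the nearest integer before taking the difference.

In an octahedral site d¹ (HS) is t₂g¹ eg⁰, giving CFSE(oct) = -0.4Δₒ = -4480 cm⁻¹.
Tetrahedral e¹ t₂⁰ gives -0.6Δₜ = -0.6 × (4/9) × 11200 = -2987 cm⁻¹.
Subtracting, OSPE = -4480 − (-2987) = -1493 cm⁻¹.

-1493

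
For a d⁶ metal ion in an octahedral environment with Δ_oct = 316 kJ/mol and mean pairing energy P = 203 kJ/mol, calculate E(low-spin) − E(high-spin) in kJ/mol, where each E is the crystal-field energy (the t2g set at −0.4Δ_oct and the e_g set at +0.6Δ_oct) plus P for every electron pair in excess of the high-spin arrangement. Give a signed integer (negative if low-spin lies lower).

-226

In the high-spin limit (t2g^4 e_g^2) the orbital term is -0.4Δ_oct = -126 kJ/mol, with no excess pairing.
For low-spin the configuration is t2g^6 e_g^0: orbital energy -2.4 × 316 = -758 kJ/mol, and 2 additional pairs relative to high-spin add 406 kJ/mol, giving -352 kJ/mol.
The difference is -352 − (-126) = -226 kJ/mol, so low-spin lies lower.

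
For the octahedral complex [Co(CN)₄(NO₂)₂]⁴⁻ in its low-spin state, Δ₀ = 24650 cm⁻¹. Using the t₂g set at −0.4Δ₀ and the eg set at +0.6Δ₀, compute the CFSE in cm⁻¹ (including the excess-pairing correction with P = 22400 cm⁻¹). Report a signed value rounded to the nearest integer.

-21970

Ligand charges: 4×(-1) from CN⁻ and 2×(-1) from NO₂⁻ sum to -6; with overall charge -4, Co is +2.
Co is in group 9, so Co²⁺ is d⁷ (9 − 2 = 7).
Configuration: t₂g⁶ eg¹.
CFSE(orbital) = 6×(-0.4Δ₀) + 1×(0.6Δ₀) = -1.8Δ₀; with Δ₀ = 24650 cm⁻¹ that is -44370 cm⁻¹.
High-spin d⁷ would be t₂g⁵ eg² with 2 pairs; low-spin has 3, so 1 excess pair costs +1P = +22400 cm⁻¹.
Combining: -44370 + 22400 = -21970 cm⁻¹.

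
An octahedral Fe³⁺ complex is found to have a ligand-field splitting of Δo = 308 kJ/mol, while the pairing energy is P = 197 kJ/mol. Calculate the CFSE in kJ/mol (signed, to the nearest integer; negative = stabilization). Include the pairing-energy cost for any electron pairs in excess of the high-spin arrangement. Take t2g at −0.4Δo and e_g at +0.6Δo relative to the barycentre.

-222

Fe is in group 8, so Fe³⁺ is d⁵ (8 − 3 = 5).
Here Δo > P (308 > 197), so the low-spin state is favoured.
Filling d⁵ accordingly: t2g^5 e_g^0.
Orbital CFSE = -2.0Δo = -2.0 × 308 = -616 kJ/mol.
Excess pairs vs high-spin: 2 − 0 = 2; pairing cost = +394 kJ/mol.
Net CFSE = -616 + 394 = -222 kJ/mol.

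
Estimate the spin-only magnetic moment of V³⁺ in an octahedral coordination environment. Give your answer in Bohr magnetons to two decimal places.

2.83 Bohr magnetons

V³⁺: group 5, so d-count = 5 − 3 = 2.
For octahedral d² the high- and low-spin configurations coincide.
Configuration: t₂g² eg⁰ → 2 unpaired electrons.
μ(spin-only) = √[2(2+2)] = √8 ≈ 2.83 Bohr magnetons.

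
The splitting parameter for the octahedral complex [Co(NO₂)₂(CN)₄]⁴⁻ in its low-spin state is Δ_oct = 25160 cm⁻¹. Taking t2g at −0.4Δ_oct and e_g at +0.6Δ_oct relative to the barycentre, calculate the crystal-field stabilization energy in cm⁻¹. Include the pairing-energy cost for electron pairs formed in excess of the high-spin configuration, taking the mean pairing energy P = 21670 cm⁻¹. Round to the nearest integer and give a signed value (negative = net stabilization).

Ligand charges: 2×(-1) from NO₂⁻ and 4×(-1) from CN⁻ sum to -6; with overall charge -4, Co is +2.
Co sits in group 9; removing 2 electrons leaves Co²⁺ with 9 − 2 = 7 d electrons.
The d⁷ electrons fill as t2g^6 e_g^1.
CFSE(orbital) = 6×(-0.4Δ_oct) + 1×(0.6Δ_oct) = -1.8Δ_oct; with Δ_oct = 25160 cm⁻¹ that is -45288 cm⁻¹.
Relative to high-spin t2g^5 e_g^2 (2 paired), the low-spin configuration has 1 additional pair, contributing +1 × 21670 = +21670 cm⁻¹.
Combining: -45288 + 21670 = -23618 cm⁻¹.

-23618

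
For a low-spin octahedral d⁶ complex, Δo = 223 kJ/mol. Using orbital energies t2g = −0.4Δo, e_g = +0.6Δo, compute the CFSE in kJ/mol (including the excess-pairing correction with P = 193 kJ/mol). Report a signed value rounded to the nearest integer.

Electron filling gives t2g^6 e_g^0.
CFSE(orbital) = 6×(-0.4Δo) + 0×(0.6Δo) = -2.4Δo; with Δo = 223 kJ/mol that is -535 kJ/mol.
Relative to high-spin t2g^4 e_g^2 (1 paired), the low-spin configuration has 2 additional pairs, contributing +2 × 193 = +386 kJ/mol.
Combining: -535 + 386 = -149 kJ/mol.

-149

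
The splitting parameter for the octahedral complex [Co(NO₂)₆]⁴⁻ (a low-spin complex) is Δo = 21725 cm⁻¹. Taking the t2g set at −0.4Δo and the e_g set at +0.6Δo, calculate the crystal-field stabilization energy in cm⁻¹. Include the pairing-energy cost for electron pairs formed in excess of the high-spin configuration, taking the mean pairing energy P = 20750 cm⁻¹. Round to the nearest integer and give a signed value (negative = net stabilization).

Each NO₂⁻ contributes -1; 6 × (-1) = -6. With overall charge -4, Co is in the +2 oxidation state.
Co²⁺: group 9, so d-count = 9 − 2 = 7.
The d⁷ electrons fill as t2g^6 e_g^1.
CFSE(orbital) = 6×(-0.4Δo) + 1×(0.6Δo) = -1.8Δo; with Δo = 21725 cm⁻¹ that is -39105 cm⁻¹.
Pairing penalty: 3 pairs vs 2 in the high-spin reference → 1 extra × P = 20750 cm⁻¹.
Net CFSE = -39105 + 20750 = -18355 cm⁻¹.

-18355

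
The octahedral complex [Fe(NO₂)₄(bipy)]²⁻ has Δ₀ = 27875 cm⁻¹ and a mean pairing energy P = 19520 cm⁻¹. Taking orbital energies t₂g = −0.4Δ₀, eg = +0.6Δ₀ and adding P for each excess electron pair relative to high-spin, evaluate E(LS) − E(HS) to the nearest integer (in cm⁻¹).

Ligand charges: 4×(-1) from NO₂⁻ and 1×(+0) from bipy sum to -4; with overall charge -2, Fe is +2.
Fe sits in group 8; removing 2 electrons leaves Fe²⁺ with 8 − 2 = 6 d electrons.
In the high-spin limit (t₂g⁴ eg²) the orbital term is -0.4Δ₀ = -11150 cm⁻¹, with no excess pairing.
Low-spin: t₂g⁶ eg⁰, orbital CFSE = -2.4Δ₀ = -66900 cm⁻¹; plus 2 excess pairs × P = +39040 cm⁻¹; total -27860 cm⁻¹.
Thus E(LS) − E(HS) = -16710 cm⁻¹.

-16710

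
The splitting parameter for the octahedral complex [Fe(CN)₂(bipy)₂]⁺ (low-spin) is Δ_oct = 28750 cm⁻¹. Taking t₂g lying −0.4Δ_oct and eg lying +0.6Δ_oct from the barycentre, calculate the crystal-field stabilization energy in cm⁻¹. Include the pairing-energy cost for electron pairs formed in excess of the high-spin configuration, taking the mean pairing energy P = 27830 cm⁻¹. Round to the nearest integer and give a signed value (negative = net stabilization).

Ligand charges: 2×(-1) from CN⁻ and 2×(+0) from bipy sum to -2; with overall charge +1, Fe is +3.
Fe³⁺: group 8, so d-count = 8 − 3 = 5.
The d⁵ electrons fill as t₂g⁵ eg⁰.
The orbital stabilization is -2.0Δ_oct = -2.0 × 28750 = -57500 cm⁻¹.
High-spin d⁵ would be t₂g³ eg² with 0 pairs; low-spin has 2, so 2 excess pairs cost +2P = +55660 cm⁻¹.
Net CFSE = -57500 + 55660 = -1840 cm⁻¹.

-1840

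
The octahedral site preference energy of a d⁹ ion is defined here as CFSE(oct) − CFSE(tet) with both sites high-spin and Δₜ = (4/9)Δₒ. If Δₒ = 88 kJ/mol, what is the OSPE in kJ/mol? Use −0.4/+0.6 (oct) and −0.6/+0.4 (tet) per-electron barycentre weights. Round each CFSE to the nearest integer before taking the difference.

In an octahedral site d⁹ (HS) is t₂g⁶ eg³, giving CFSE(oct) = -0.6Δₒ = -53 kJ/mol.
Tetrahedral: e⁴ t₂⁵, CFSE = 4(−0.6) + 5(+0.4) = -0.4Δₜ = -0.4 × (4/9) × 88 = -16 kJ/mol.
Subtracting, OSPE = -53 − (-16) = -37 kJ/mol.

-37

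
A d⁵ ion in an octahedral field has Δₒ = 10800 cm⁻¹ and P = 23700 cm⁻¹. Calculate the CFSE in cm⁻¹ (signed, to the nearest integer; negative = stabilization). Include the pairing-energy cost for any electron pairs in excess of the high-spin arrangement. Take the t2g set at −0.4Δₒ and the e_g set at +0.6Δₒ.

0

Δₒ < P, so pairing is avoided: the ground state is high-spin.
Filling d⁵ accordingly: t2g^3 e_g^2.
Orbital CFSE = 0.0Δₒ = 0.0 × 10800 = 0 cm⁻¹.
High-spin has no excess pairs, so no pairing correction applies.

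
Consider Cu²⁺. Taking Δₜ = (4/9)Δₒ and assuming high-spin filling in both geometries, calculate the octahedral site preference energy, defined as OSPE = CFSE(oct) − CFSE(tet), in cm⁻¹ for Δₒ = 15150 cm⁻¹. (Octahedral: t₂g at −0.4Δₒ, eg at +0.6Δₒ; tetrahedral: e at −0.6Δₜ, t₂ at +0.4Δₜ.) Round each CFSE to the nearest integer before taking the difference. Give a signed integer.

-6397

Cu is in group 11, so Cu²⁺ is d⁹ (11 − 2 = 9).
In an octahedral site d⁹ (HS) is t₂g⁶ eg³, giving CFSE(oct) = -0.6Δₒ = -9090 cm⁻¹.
Tetrahedral e⁴ t₂⁵ gives -0.4Δₜ = -0.4 × (4/9) × 15150 = -2693 cm⁻¹.
Subtracting, OSPE = -9090 − (-2693) = -6397 cm⁻¹.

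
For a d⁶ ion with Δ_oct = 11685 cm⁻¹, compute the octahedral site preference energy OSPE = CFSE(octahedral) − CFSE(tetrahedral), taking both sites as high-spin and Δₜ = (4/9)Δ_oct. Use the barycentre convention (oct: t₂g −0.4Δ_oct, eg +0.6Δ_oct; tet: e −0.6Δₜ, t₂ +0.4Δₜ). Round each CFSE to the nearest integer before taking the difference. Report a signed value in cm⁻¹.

In an octahedral site d⁶ (HS) is t₂g⁴ eg², giving CFSE(oct) = -0.4Δ_oct = -4674 cm⁻¹.
Tetrahedral: e³ t₂³, CFSE = 3(−0.6) + 3(+0.4) = -0.6Δₜ = -0.6 × (4/9) × 11685 = -3116 cm⁻¹.
Subtracting, OSPE = -4674 − (-3116) = -1558 cm⁻¹.

-1558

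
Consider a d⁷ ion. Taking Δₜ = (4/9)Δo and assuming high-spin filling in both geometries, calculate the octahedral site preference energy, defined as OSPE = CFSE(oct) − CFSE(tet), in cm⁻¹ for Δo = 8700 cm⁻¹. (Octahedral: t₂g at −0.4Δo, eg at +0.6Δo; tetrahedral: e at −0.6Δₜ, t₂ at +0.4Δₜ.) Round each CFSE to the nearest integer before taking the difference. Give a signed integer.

Octahedral (high-spin): t2g^5 e_g^2, CFSE = 5(−0.4) + 2(+0.6) = -0.8Δo = -0.8 × 8700 = -6960 cm⁻¹.
Tetrahedral: e^4 t2^3, CFSE = 4(−0.6) + 3(+0.4) = -1.2Δₜ = -1.2 × (4/9) × 8700 = -4640 cm⁻¹.
Subtracting, OSPE = -6960 − (-4640) = -2320 cm⁻¹.

-2320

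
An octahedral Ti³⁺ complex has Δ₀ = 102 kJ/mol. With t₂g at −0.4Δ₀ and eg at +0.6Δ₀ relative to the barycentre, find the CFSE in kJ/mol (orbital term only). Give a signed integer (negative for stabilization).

-41

Group 4 minus oxidation state +3 gives a d¹ configuration for Ti³⁺.
Electron filling gives t₂g¹ eg⁰.
The orbital stabilization is -0.4Δ₀ = -0.4 × 102 = -41 kJ/mol.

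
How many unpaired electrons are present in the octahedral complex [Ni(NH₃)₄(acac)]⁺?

Ligand charges: 4×(+0) from NH₃ and 1×(-1) from acac⁻ sum to -1; with overall charge +1, Ni is +2.
Ni sits in group 10; removing 2 electrons leaves Ni²⁺ with 10 − 2 = 8 d electrons.
Configuration: t₂g⁶ eg², giving 2 unpaired electrons.

2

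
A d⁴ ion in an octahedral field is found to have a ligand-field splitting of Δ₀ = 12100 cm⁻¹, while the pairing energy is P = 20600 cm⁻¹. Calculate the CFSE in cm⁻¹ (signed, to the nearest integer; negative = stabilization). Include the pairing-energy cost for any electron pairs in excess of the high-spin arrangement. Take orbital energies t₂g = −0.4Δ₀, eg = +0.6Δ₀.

-7260

Δ₀ < P, so pairing is avoided: the ground state is high-spin.
Configuration: t₂g³ eg¹.
Orbital CFSE = -0.6Δ₀ = -0.6 × 12100 = -7260 cm⁻¹.
High-spin has no excess pairs, so no pairing correction applies.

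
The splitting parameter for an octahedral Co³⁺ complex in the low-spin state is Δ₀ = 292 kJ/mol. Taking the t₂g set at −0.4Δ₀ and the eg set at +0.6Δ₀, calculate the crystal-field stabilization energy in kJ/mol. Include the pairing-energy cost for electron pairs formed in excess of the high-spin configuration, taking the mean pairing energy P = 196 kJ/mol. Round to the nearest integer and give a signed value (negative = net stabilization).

Co is in group 9, so Co³⁺ is d⁶ (9 − 3 = 6).
Configuration: t₂g⁶ eg⁰.
The orbital stabilization is -2.4Δ₀ = -2.4 × 292 = -701 kJ/mol.
Relative to high-spin t₂g⁴ eg² (1 paired), the low-spin configuration has 2 additional pairs, contributing +2 × 196 = +392 kJ/mol.
Net CFSE = -701 + 392 = -309 kJ/mol.

-309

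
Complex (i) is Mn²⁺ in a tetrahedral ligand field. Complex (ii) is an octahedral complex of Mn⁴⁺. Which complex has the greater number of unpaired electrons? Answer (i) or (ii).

(i): Mn sits in group 7; removing 2 electrons leaves Mn²⁺ with 7 − 2 = 5 d electrons; Tetrahedral fields are weak (Δₜ ≈ 4/9 Δₒ), so electrons fill high-spin; e² t₂³ → 5 unpaired.
(ii): Mn sits in group 7; removing 4 electrons leaves Mn⁴⁺ with 7 − 4 = 3 d electrons; For octahedral d³ the high- and low-spin configurations coincide; t₂g³ eg⁰ → 3 unpaired.
So (i) has more unpaired electrons.

(i)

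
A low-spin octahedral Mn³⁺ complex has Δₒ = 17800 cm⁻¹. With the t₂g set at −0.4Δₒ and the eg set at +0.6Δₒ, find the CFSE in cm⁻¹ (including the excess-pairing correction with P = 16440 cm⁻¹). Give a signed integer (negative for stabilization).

-12040

Mn sits in group 7; removing 3 electrons leaves Mn³⁺ with 7 − 3 = 4 d electrons.
Electron filling gives t₂g⁴ eg⁰.
The orbital stabilization is -1.6Δₒ = -1.6 × 17800 = -28480 cm⁻¹.
High-spin d⁴ would be t₂g³ eg¹ with 0 pairs; low-spin has 1, so 1 excess pair costs +1P = +16440 cm⁻¹.
Net CFSE = -28480 + 16440 = -12040 cm⁻¹.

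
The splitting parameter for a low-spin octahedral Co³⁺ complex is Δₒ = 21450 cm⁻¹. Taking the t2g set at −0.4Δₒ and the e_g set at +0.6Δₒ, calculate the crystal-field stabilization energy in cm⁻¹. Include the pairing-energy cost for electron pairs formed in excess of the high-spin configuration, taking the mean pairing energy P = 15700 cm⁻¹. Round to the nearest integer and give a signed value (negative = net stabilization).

-20080

Co is in group 9, so Co³⁺ is d⁶ (9 − 3 = 6).
Electron filling gives t2g^6 e_g^0.
CFSE(orbital) = 6×(-0.4Δₒ) + 0×(0.6Δₒ) = -2.4Δₒ; with Δₒ = 21450 cm⁻¹ that is -51480 cm⁻¹.
Relative to high-spin t2g^4 e_g^2 (1 paired), the low-spin configuration has 2 additional pairs, contributing +2 × 15700 = +31400 cm⁻¹.
Net CFSE = -51480 + 31400 = -20080 cm⁻¹.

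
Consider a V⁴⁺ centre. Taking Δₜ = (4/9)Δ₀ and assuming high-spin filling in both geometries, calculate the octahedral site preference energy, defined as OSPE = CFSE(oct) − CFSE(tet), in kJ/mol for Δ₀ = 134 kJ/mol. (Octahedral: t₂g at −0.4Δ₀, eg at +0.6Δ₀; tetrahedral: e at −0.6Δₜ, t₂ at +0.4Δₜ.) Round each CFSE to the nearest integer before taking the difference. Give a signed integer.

-18

V⁴⁺: group 5, so d-count = 5 − 4 = 1.
In an octahedral site d¹ (HS) is t₂g¹ eg⁰, giving CFSE(oct) = -0.4Δ₀ = -54 kJ/mol.
In a tetrahedral site the filling is e¹ t₂⁰: CFSE(tet) = -0.6Δₜ = -0.6 × (4/9)(134) = -36 kJ/mol.
OSPE = CFSE(oct) − CFSE(tet) = -54 − (-36) = -18 kJ/mol.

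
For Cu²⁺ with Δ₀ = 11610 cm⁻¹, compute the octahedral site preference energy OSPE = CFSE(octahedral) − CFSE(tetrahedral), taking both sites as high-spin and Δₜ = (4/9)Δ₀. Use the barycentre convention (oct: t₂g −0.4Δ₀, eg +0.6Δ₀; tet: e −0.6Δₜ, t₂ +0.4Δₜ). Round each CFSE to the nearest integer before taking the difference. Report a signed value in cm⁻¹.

Cu sits in group 11; removing 2 electrons leaves Cu²⁺ with 11 − 2 = 9 d electrons.
Octahedral (high-spin): t₂g⁶ eg³, CFSE = 6(−0.4) + 3(+0.6) = -0.6Δ₀ = -0.6 × 11610 = -6966 cm⁻¹.
Tetrahedral e⁴ t₂⁵ gives -0.4Δₜ = -0.4 × (4/9) × 11610 = -2064 cm⁻¹.
OSPE = CFSE(oct) − CFSE(tet) = -6966 − (-2064) = -4902 cm⁻¹.

-4902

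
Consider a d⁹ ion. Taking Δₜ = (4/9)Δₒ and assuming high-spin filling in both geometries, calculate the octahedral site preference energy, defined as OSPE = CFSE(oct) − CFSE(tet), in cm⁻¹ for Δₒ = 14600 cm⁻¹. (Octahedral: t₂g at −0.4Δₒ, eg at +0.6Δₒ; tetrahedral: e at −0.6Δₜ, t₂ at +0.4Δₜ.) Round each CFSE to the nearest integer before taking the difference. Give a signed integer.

In an octahedral site d⁹ (HS) is t₂g⁶ eg³, giving CFSE(oct) = -0.6Δₒ = -8760 cm⁻¹.
Tetrahedral e⁴ t₂⁵ gives -0.4Δₜ = -0.4 × (4/9) × 14600 = -2596 cm⁻¹.
OSPE = CFSE(oct) − CFSE(tet) = -8760 − (-2596) = -6164 cm⁻¹.

-6164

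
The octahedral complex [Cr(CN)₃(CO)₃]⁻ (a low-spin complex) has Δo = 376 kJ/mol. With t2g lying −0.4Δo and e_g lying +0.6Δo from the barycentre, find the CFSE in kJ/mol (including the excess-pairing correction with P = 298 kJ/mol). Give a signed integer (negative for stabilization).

Ligand charges: 3×(-1) from CN⁻ and 3×(+0) from CO sum to -3; with overall charge -1, Cr is +2.
Cr sits in group 6; removing 2 electrons leaves Cr²⁺ with 6 − 2 = 4 d electrons.
The d⁴ electrons fill as t2g^4 e_g^0.
CFSE(orbital) = 4×(-0.4Δo) + 0×(0.6Δo) = -1.6Δo; with Δo = 376 kJ/mol that is -602 kJ/mol.
High-spin d⁴ would be t2g^3 e_g^1 with 0 pairs; low-spin has 1, so 1 excess pair costs +1P = +298 kJ/mol.
Combining: -602 + 298 = -304 kJ/mol.

-304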